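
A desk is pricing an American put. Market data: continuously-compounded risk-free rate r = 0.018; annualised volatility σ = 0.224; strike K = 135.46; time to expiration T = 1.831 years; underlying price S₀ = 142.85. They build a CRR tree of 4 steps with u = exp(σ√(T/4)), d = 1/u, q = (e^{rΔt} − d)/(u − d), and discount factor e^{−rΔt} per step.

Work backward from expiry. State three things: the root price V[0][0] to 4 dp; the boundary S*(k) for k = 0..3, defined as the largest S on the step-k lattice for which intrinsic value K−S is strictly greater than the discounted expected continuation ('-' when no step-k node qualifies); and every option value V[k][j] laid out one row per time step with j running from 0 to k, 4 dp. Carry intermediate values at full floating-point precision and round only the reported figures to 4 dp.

price = 11.4854
boundary = - - - 90.6620
tree:
11.4854
18.9491 3.8917
30.0520 7.6845 0.0000
44.7980 15.1738 0.0000 0.0000
57.5475 29.9621 0.0000 0.0000 0.0000

Δt=0.45775  u=1.16364  d=0.85937  q=0.48938  discount=0.99179
step 4 (expiry): payoffs max(K−S,0) = 57.5475 29.9621 0.0000 0.0000 0.0000
step 3: (k=3,j=0): S=90.6620, (K−S)⁺=44.7980, hold=43.6864 ⇒ V=44.7980 exercise | (k=3,j=1): S=122.7614, (K−S)⁺=12.6986, hold=15.1738 ⇒ V=15.1738 continue | (k=3,j=2): S=166.2258, (K−S)⁺=0.0000, hold=0.0000 ⇒ V=0.0000 continue | (k=3,j=3): S=225.0791, (K−S)⁺=0.0000, hold=0.0000 ⇒ V=0.0000 continue  boundary S*=90.6620
step 2: (k=2,j=0): S=105.4979, (K−S)⁺=29.9621, hold=30.0520 ⇒ V=30.0520 continue | (k=2,j=1): S=142.8500, (K−S)⁺=0.0000, hold=7.6845 ⇒ V=7.6845 continue | (k=2,j=2): S=193.4269, (K−S)⁺=0.0000, hold=0.0000 ⇒ V=0.0000 continue  boundary S*=-
step 1: (k=1,j=0): S=122.7614, (K−S)⁺=12.6986, hold=18.9491 ⇒ V=18.9491 continue | (k=1,j=1): S=166.2258, (K−S)⁺=0.0000, hold=3.8917 ⇒ V=3.8917 continue  boundary S*=-
step 0: (k=0,j=0): S=142.8500, (K−S)⁺=0.0000, hold=11.4854 ⇒ V=11.4854 continue  boundary S*=-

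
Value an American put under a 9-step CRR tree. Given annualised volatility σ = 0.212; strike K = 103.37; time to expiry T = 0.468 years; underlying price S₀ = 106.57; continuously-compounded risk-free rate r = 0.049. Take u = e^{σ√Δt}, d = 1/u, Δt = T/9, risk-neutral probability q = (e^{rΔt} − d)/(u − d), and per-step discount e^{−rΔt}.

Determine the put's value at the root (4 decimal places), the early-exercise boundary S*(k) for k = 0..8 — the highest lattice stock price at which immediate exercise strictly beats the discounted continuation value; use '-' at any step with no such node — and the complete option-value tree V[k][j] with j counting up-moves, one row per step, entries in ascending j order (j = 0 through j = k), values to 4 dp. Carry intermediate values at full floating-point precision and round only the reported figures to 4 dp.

Δt=0.05200  u=1.04953  d=0.95281  q=0.51429  discount=0.99746
step 9 (expiry): payoffs max(K−S,0) = 34.3973 27.3955 19.6829 11.1874 1.8294 0.0000 0.0000 0.0000 0.0000 0.0000
step 8: (k=8,j=0): S=72.3890, (K−S)⁺=30.9810, hold=30.7179 ⇒ V=30.9810 exercise | (k=8,j=1): S=79.7376, (K−S)⁺=23.6324, hold=23.3693 ⇒ V=23.6324 exercise | (k=8,j=2): S=87.8322, (K−S)⁺=15.5378, hold=15.2747 ⇒ V=15.5378 exercise | (k=8,j=3): S=96.7485, (K−S)⁺=6.6215, hold=6.3584 ⇒ V=6.6215 exercise | (k=8,j=4): S=106.5700, (K−S)⁺=0.0000, hold=0.8863 ⇒ V=0.8863 continue | (k=8,j=5): S=117.3885, (K−S)⁺=0.0000, hold=0.0000 ⇒ V=0.0000 continue | (k=8,j=6): S=129.3052, (K−S)⁺=0.0000, hold=0.0000 ⇒ V=0.0000 continue | (k=8,j=7): S=142.4317, (K−S)⁺=0.0000, hold=0.0000 ⇒ V=0.0000 continue | (k=8,j=8): S=156.8907, (K−S)⁺=0.0000, hold=0.0000 ⇒ V=0.0000 continue  boundary S*=96.7485
step 7: (k=7,j=0): S=75.9745, (K−S)⁺=27.3955, hold=27.1324 ⇒ V=27.3955 exercise | (k=7,j=1): S=83.6871, (K−S)⁺=19.6829, hold=19.4198 ⇒ V=19.6829 exercise | (k=7,j=2): S=92.1826, (K−S)⁺=11.1874, hold=10.9243 ⇒ V=11.1874 exercise | (k=7,j=3): S=101.5406, (K−S)⁺=1.8294, hold=3.6626 ⇒ V=3.6626 continue | (k=7,j=4): S=111.8485, (K−S)⁺=0.0000, hold=0.4294 ⇒ V=0.4294 continue | (k=7,j=5): S=123.2029, (K−S)⁺=0.0000, hold=0.0000 ⇒ V=0.0000 continue | (k=7,j=6): S=135.7099, (K−S)⁺=0.0000, hold=0.0000 ⇒ V=0.0000 continue | (k=7,j=7): S=149.4865, (K−S)⁺=0.0000, hold=0.0000 ⇒ V=0.0000 continue  boundary S*=92.1826
step 6: (k=6,j=0): S=79.7376, (K−S)⁺=23.6324, hold=23.3693 ⇒ V=23.6324 exercise | (k=6,j=1): S=87.8322, (K−S)⁺=15.5378, hold=15.2747 ⇒ V=15.5378 exercise | (k=6,j=2): S=96.7485, (K−S)⁺=6.6215, hold=7.2988 ⇒ V=7.2988 continue | (k=6,j=3): S=106.5700, (K−S)⁺=0.0000, hold=1.9947 ⇒ V=1.9947 continue | (k=6,j=4): S=117.3885, (K−S)⁺=0.0000, hold=0.2080 ⇒ V=0.2080 continue | (k=6,j=5): S=129.3052, (K−S)⁺=0.0000, hold=0.0000 ⇒ V=0.0000 continue | (k=6,j=6): S=142.4317, (K−S)⁺=0.0000, hold=0.0000 ⇒ V=0.0000 continue  boundary S*=87.8322
step 5: (k=5,j=0): S=83.6871, (K−S)⁺=19.6829, hold=19.4198 ⇒ V=19.6829 exercise | (k=5,j=1): S=92.1826, (K−S)⁺=11.1874, hold=11.2718 ⇒ V=11.2718 continue | (k=5,j=2): S=101.5406, (K−S)⁺=1.8294, hold=4.5593 ⇒ V=4.5593 continue | (k=5,j=3): S=111.8485, (K−S)⁺=0.0000, hold=1.0731 ⇒ V=1.0731 continue | (k=5,j=4): S=123.2029, (K−S)⁺=0.0000, hold=0.1008 ⇒ V=0.1008 continue | (k=5,j=5): S=135.7099, (K−S)⁺=0.0000, hold=0.0000 ⇒ V=0.0000 continue  boundary S*=83.6871
step 4: (k=4,j=0): S=87.8322, (K−S)⁺=15.5378, hold=15.3180 ⇒ V=15.5378 exercise | (k=4,j=1): S=96.7485, (K−S)⁺=6.6215, hold=7.7997 ⇒ V=7.7997 continue | (k=4,j=2): S=106.5700, (K−S)⁺=0.0000, hold=2.7593 ⇒ V=2.7593 continue | (k=4,j=3): S=117.3885, (K−S)⁺=0.0000, hold=0.5716 ⇒ V=0.5716 continue | (k=4,j=4): S=129.3052, (K−S)⁺=0.0000, hold=0.0488 ⇒ V=0.0488 continue  boundary S*=87.8322
step 3: (k=3,j=0): S=92.1826, (K−S)⁺=11.1874, hold=11.5287 ⇒ V=11.5287 continue | (k=3,j=1): S=101.5406, (K−S)⁺=1.8294, hold=5.1942 ⇒ V=5.1942 continue | (k=3,j=2): S=111.8485, (K−S)⁺=0.0000, hold=1.6300 ⇒ V=1.6300 continue | (k=3,j=3): S=123.2029, (K−S)⁺=0.0000, hold=0.3020 ⇒ V=0.3020 continue  boundary S*=-
step 2: (k=2,j=0): S=96.7485, (K−S)⁺=6.6215, hold=8.2499 ⇒ V=8.2499 continue | (k=2,j=1): S=106.5700, (K−S)⁺=0.0000, hold=3.3526 ⇒ V=3.3526 continue | (k=2,j=2): S=117.3885, (K−S)⁺=0.0000, hold=0.9446 ⇒ V=0.9446 continue  boundary S*=-
step 1: (k=1,j=0): S=101.5406, (K−S)⁺=1.8294, hold=5.7167 ⇒ V=5.7167 continue | (k=1,j=1): S=111.8485, (K−S)⁺=0.0000, hold=2.1088 ⇒ V=2.1088 continue  boundary S*=-
step 0: (k=0,j=0): S=106.5700, (K−S)⁺=0.0000, hold=3.8513 ⇒ V=3.8513 continue  boundary S*=-

price = 3.8513
boundary = - - - - 87.8322 83.6871 87.8322 92.1826 96.7485
tree:
3.8513
5.7167 2.1088
8.2499 3.3526 0.9446
11.5287 5.1942 1.6300 0.3020
15.5378 7.7997 2.7593 0.5716 0.0488
19.6829 11.2718 4.5593 1.0731 0.1008 0.0000
23.6324 15.5378 7.2988 1.9947 0.2080 0.0000 0.0000
27.3955 19.6829 11.1874 3.6626 0.4294 0.0000 0.0000 0.0000
30.9810 23.6324 15.5378 6.6215 0.8863 0.0000 0.0000 0.0000 0.0000
34.3973 27.3955 19.6829 11.1874 1.8294 0.0000 0.0000 0.0000 0.0000 0.0000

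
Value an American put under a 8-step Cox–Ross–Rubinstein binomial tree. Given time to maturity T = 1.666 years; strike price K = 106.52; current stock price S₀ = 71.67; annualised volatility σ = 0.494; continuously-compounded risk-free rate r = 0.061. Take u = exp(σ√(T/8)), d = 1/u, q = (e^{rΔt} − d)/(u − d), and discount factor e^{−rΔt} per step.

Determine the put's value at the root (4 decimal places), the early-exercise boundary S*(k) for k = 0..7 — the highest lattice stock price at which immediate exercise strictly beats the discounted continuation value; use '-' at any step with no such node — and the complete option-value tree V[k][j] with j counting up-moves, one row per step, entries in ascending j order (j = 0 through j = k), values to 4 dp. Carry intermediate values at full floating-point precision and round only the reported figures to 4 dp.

Δt=0.20825  u=1.25287  d=0.79817  q=0.47200  discount=0.98738
step 8 (expiry): payoffs max(K−S,0) = 94.7141 87.9886 77.4317 60.8608 34.8500 0.0000 0.0000 0.0000 0.0000
step 7: (k=7,j=0): S=14.7912, (K−S)⁺=91.7288, hold=90.3842 ⇒ V=91.7288 exercise | (k=7,j=1): S=23.2174, (K−S)⁺=83.3026, hold=81.9580 ⇒ V=83.3026 exercise | (k=7,j=2): S=36.4438, (K−S)⁺=70.0762, hold=68.7317 ⇒ V=70.0762 exercise | (k=7,j=3): S=57.2048, (K−S)⁺=49.3152, hold=47.9706 ⇒ V=49.3152 exercise | (k=7,j=4): S=89.7929, (K−S)⁺=16.7271, hold=18.1687 ⇒ V=18.1687 continue | (k=7,j=5): S=140.9456, (K−S)⁺=0.0000, hold=0.0000 ⇒ V=0.0000 continue | (k=7,j=6): S=221.2387, (K−S)⁺=0.0000, hold=0.0000 ⇒ V=0.0000 continue | (k=7,j=7): S=347.2727, (K−S)⁺=0.0000, hold=0.0000 ⇒ V=0.0000 continue  boundary S*=57.2048
step 6: (k=6,j=0): S=18.5314, (K−S)⁺=87.9886, hold=86.6440 ⇒ V=87.9886 exercise | (k=6,j=1): S=29.0883, (K−S)⁺=77.4317, hold=76.0871 ⇒ V=77.4317 exercise | (k=6,j=2): S=45.6592, (K−S)⁺=60.8608, hold=59.5162 ⇒ V=60.8608 exercise | (k=6,j=3): S=71.6700, (K−S)⁺=34.8500, hold=34.1773 ⇒ V=34.8500 exercise | (k=6,j=4): S=112.4985, (K−S)⁺=0.0000, hold=9.4721 ⇒ V=9.4721 continue | (k=6,j=5): S=176.5861, (K−S)⁺=0.0000, hold=0.0000 ⇒ V=0.0000 continue | (k=6,j=6): S=277.1826, (K−S)⁺=0.0000, hold=0.0000 ⇒ V=0.0000 continue  boundary S*=71.6700
step 5: (k=5,j=0): S=23.2174, (K−S)⁺=83.3026, hold=81.9580 ⇒ V=83.3026 exercise | (k=5,j=1): S=36.4438, (K−S)⁺=70.0762, hold=68.7317 ⇒ V=70.0762 exercise | (k=5,j=2): S=57.2048, (K−S)⁺=49.3152, hold=47.9706 ⇒ V=49.3152 exercise | (k=5,j=3): S=89.7929, (K−S)⁺=16.7271, hold=22.5830 ⇒ V=22.5830 continue | (k=5,j=4): S=140.9456, (K−S)⁺=0.0000, hold=4.9382 ⇒ V=4.9382 continue | (k=5,j=5): S=221.2387, (K−S)⁺=0.0000, hold=0.0000 ⇒ V=0.0000 continue  boundary S*=57.2048
step 4: (k=4,j=0): S=29.0883, (K−S)⁺=77.4317, hold=76.0871 ⇒ V=77.4317 exercise | (k=4,j=1): S=45.6592, (K−S)⁺=60.8608, hold=59.5162 ⇒ V=60.8608 exercise | (k=4,j=2): S=71.6700, (K−S)⁺=34.8500, hold=36.2345 ⇒ V=36.2345 continue | (k=4,j=3): S=112.4985, (K−S)⁺=0.0000, hold=14.0748 ⇒ V=14.0748 continue | (k=4,j=4): S=176.5861, (K−S)⁺=0.0000, hold=2.5745 ⇒ V=2.5745 continue  boundary S*=45.6592
step 3: (k=3,j=0): S=36.4438, (K−S)⁺=70.0762, hold=68.7317 ⇒ V=70.0762 exercise | (k=3,j=1): S=57.2048, (K−S)⁺=49.3152, hold=48.6158 ⇒ V=49.3152 exercise | (k=3,j=2): S=89.7929, (K−S)⁺=16.7271, hold=25.4499 ⇒ V=25.4499 continue | (k=3,j=3): S=140.9456, (K−S)⁺=0.0000, hold=8.5376 ⇒ V=8.5376 continue  boundary S*=57.2048
step 2: (k=2,j=0): S=45.6592, (K−S)⁺=60.8608, hold=59.5162 ⇒ V=60.8608 exercise | (k=2,j=1): S=71.6700, (K−S)⁺=34.8500, hold=37.5706 ⇒ V=37.5706 continue | (k=2,j=2): S=112.4985, (K−S)⁺=0.0000, hold=17.2469 ⇒ V=17.2469 continue  boundary S*=45.6592
step 1: (k=1,j=0): S=57.2048, (K−S)⁺=49.3152, hold=49.2385 ⇒ V=49.3152 exercise | (k=1,j=1): S=89.7929, (K−S)⁺=16.7271, hold=27.6247 ⇒ V=27.6247 continue  boundary S*=57.2048
step 0: (k=0,j=0): S=71.6700, (K−S)⁺=34.8500, hold=38.5841 ⇒ V=38.5841 continue  boundary S*=-

price = 38.5841
boundary = - 57.2048 45.6592 57.2048 45.6592 57.2048 71.6700 57.2048
tree:
38.5841
49.3152 27.6247
60.8608 37.5706 17.2469
70.0762 49.3152 25.4499 8.5376
77.4317 60.8608 36.2345 14.0748 2.5745
83.3026 70.0762 49.3152 22.5830 4.9382 0.0000
87.9886 77.4317 60.8608 34.8500 9.4721 0.0000 0.0000
91.7288 83.3026 70.0762 49.3152 18.1687 0.0000 0.0000 0.0000
94.7141 87.9886 77.4317 60.8608 34.8500 0.0000 0.0000 0.0000 0.0000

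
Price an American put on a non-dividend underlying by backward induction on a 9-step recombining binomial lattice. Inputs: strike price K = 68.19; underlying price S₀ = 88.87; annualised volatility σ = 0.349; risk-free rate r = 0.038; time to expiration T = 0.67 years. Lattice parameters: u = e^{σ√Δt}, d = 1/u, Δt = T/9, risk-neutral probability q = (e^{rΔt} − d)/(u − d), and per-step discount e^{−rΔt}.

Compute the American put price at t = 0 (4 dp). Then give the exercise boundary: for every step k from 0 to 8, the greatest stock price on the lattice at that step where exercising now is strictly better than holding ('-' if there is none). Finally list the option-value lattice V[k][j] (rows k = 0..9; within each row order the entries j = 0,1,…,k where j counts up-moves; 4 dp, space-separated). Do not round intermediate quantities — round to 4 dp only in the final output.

Δt=0.07444  u=1.09990  d=0.90917  q=0.49106  discount=0.99718
step 9 (expiry): payoffs max(K−S,0) = 30.4708 22.5578 12.9846 1.4032 0.0000 0.0000 0.0000 0.0000 0.0000 0.0000
step 8: (k=8,j=0): S=41.4875, (K−S)⁺=26.7025, hold=26.5099 ⇒ V=26.7025 exercise | (k=8,j=1): S=50.1911, (K−S)⁺=17.9989, hold=17.8063 ⇒ V=17.9989 exercise | (k=8,j=2): S=60.7206, (K−S)⁺=7.4694, hold=7.2768 ⇒ V=7.4694 exercise | (k=8,j=3): S=73.4591, (K−S)⁺=0.0000, hold=0.7121 ⇒ V=0.7121 continue | (k=8,j=4): S=88.8700, (K−S)⁺=0.0000, hold=0.0000 ⇒ V=0.0000 continue | (k=8,j=5): S=107.5139, (K−S)⁺=0.0000, hold=0.0000 ⇒ V=0.0000 continue | (k=8,j=6): S=130.0692, (K−S)⁺=0.0000, hold=0.0000 ⇒ V=0.0000 continue | (k=8,j=7): S=157.3562, (K−S)⁺=0.0000, hold=0.0000 ⇒ V=0.0000 continue | (k=8,j=8): S=190.3678, (K−S)⁺=0.0000, hold=0.0000 ⇒ V=0.0000 continue  boundary S*=60.7206
step 7: (k=7,j=0): S=45.6322, (K−S)⁺=22.5578, hold=22.3651 ⇒ V=22.5578 exercise | (k=7,j=1): S=55.2054, (K−S)⁺=12.9846, hold=12.7920 ⇒ V=12.9846 exercise | (k=7,j=2): S=66.7868, (K−S)⁺=1.4032, hold=4.1394 ⇒ V=4.1394 continue | (k=7,j=3): S=80.7980, (K−S)⁺=0.0000, hold=0.3614 ⇒ V=0.3614 continue | (k=7,j=4): S=97.7485, (K−S)⁺=0.0000, hold=0.0000 ⇒ V=0.0000 continue | (k=7,j=5): S=118.2550, (K−S)⁺=0.0000, hold=0.0000 ⇒ V=0.0000 continue | (k=7,j=6): S=143.0636, (K−S)⁺=0.0000, hold=0.0000 ⇒ V=0.0000 continue | (k=7,j=7): S=173.0768, (K−S)⁺=0.0000, hold=0.0000 ⇒ V=0.0000 continue  boundary S*=55.2054
step 6: (k=6,j=0): S=50.1911, (K−S)⁺=17.9989, hold=17.8063 ⇒ V=17.9989 exercise | (k=6,j=1): S=60.7206, (K−S)⁺=7.4694, hold=8.6167 ⇒ V=8.6167 continue | (k=6,j=2): S=73.4591, (K−S)⁺=0.0000, hold=2.2777 ⇒ V=2.2777 continue | (k=6,j=3): S=88.8700, (K−S)⁺=0.0000, hold=0.1834 ⇒ V=0.1834 continue | (k=6,j=4): S=107.5139, (K−S)⁺=0.0000, hold=0.0000 ⇒ V=0.0000 continue | (k=6,j=5): S=130.0692, (K−S)⁺=0.0000, hold=0.0000 ⇒ V=0.0000 continue | (k=6,j=6): S=157.3562, (K−S)⁺=0.0000, hold=0.0000 ⇒ V=0.0000 continue  boundary S*=50.1911
step 5: (k=5,j=0): S=55.2054, (K−S)⁺=12.9846, hold=13.3538 ⇒ V=13.3538 continue | (k=5,j=1): S=66.7868, (K−S)⁺=1.4032, hold=5.4883 ⇒ V=5.4883 continue | (k=5,j=2): S=80.7980, (K−S)⁺=0.0000, hold=1.2457 ⇒ V=1.2457 continue | (k=5,j=3): S=97.7485, (K−S)⁺=0.0000, hold=0.0931 ⇒ V=0.0931 continue | (k=5,j=4): S=118.2550, (K−S)⁺=0.0000, hold=0.0000 ⇒ V=0.0000 continue | (k=5,j=5): S=143.0636, (K−S)⁺=0.0000, hold=0.0000 ⇒ V=0.0000 continue  boundary S*=-
step 4: (k=4,j=0): S=60.7206, (K−S)⁺=7.4694, hold=9.4645 ⇒ V=9.4645 continue | (k=4,j=1): S=73.4591, (K−S)⁺=0.0000, hold=3.3953 ⇒ V=3.3953 continue | (k=4,j=2): S=88.8700, (K−S)⁺=0.0000, hold=0.6778 ⇒ V=0.6778 continue | (k=4,j=3): S=107.5139, (K−S)⁺=0.0000, hold=0.0472 ⇒ V=0.0472 continue | (k=4,j=4): S=130.0692, (K−S)⁺=0.0000, hold=0.0000 ⇒ V=0.0000 continue  boundary S*=-
step 3: (k=3,j=0): S=66.7868, (K−S)⁺=1.4032, hold=6.4658 ⇒ V=6.4658 continue | (k=3,j=1): S=80.7980, (K−S)⁺=0.0000, hold=2.0550 ⇒ V=2.0550 continue | (k=3,j=2): S=97.7485, (K−S)⁺=0.0000, hold=0.3671 ⇒ V=0.3671 continue | (k=3,j=3): S=118.2550, (K−S)⁺=0.0000, hold=0.0240 ⇒ V=0.0240 continue  boundary S*=-
step 2: (k=2,j=0): S=73.4591, (K−S)⁺=0.0000, hold=4.2877 ⇒ V=4.2877 continue | (k=2,j=1): S=88.8700, (K−S)⁺=0.0000, hold=1.2227 ⇒ V=1.2227 continue | (k=2,j=2): S=107.5139, (K−S)⁺=0.0000, hold=0.1980 ⇒ V=0.1980 continue  boundary S*=-
step 1: (k=1,j=0): S=80.7980, (K−S)⁺=0.0000, hold=2.7747 ⇒ V=2.7747 continue | (k=1,j=1): S=97.7485, (K−S)⁺=0.0000, hold=0.7175 ⇒ V=0.7175 continue  boundary S*=-
step 0: (k=0,j=0): S=88.8700, (K−S)⁺=0.0000, hold=1.7595 ⇒ V=1.7595 continue  boundary S*=-

price = 1.7595
boundary = - - - - - - 50.1911 55.2054 60.7206
tree:
1.7595
2.7747 0.7175
4.2877 1.2227 0.1980
6.4658 2.0550 0.3671 0.0240
9.4645 3.3953 0.6778 0.0472 0.0000
13.3538 5.4883 1.2457 0.0931 0.0000 0.0000
17.9989 8.6167 2.2777 0.1834 0.0000 0.0000 0.0000
22.5578 12.9846 4.1394 0.3614 0.0000 0.0000 0.0000 0.0000
26.7025 17.9989 7.4694 0.7121 0.0000 0.0000 0.0000 0.0000 0.0000
30.4708 22.5578 12.9846 1.4032 0.0000 0.0000 0.0000 0.0000 0.0000 0.0000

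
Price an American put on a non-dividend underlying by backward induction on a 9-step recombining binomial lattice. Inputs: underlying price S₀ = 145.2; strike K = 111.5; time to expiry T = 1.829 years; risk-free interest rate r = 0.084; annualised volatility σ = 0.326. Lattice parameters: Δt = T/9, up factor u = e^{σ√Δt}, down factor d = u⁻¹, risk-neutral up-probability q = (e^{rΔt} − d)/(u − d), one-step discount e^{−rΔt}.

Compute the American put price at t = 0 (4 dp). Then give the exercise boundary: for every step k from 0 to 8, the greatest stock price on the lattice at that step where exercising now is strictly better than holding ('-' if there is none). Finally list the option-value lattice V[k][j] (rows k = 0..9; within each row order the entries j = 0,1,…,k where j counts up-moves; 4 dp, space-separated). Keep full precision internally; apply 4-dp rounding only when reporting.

Δt=0.20322, u=1.15831, d=0.86333, q=0.52169, disc=e^(-rΔt)=0.98307
k=9 terminal: V=max(K-S,0) → 72.8147 59.5967 41.8624 18.0686 0.0000 0.0000 0.0000 0.0000 0.0000 0.0000
k=8: j=0 S=44.8095 intr=66.6905 cont=64.8032 V=66.6905[EX]; j=1 S=60.1201 intr=51.3799 cont=49.4927 V=51.3799[EX]; j=2 S=80.6619 intr=30.8381 cont=28.9509 V=30.8381[EX]; j=3 S=108.2225 intr=3.2775 cont=8.4960 V=8.4960[hold]; j=4 S=145.2000 intr=0.0000 cont=0.0000 V=0.0000[hold]; j=5 S=194.8120 intr=0.0000 cont=0.0000 V=0.0000[hold]; j=6 S=261.3754 intr=0.0000 cont=0.0000 V=0.0000[hold]; j=7 S=350.6822 intr=0.0000 cont=0.0000 V=0.0000[hold]; j=8 S=470.5034 intr=0.0000 cont=0.0000 V=0.0000[hold]  S*(8)=80.6619
k=7: j=0 S=51.9033 intr=59.5967 cont=57.7095 V=59.5967[EX]; j=1 S=69.6376 intr=41.8624 cont=39.9751 V=41.8624[EX]; j=2 S=93.4314 intr=18.0686 cont=18.8577 V=18.8577[hold]; j=3 S=125.3551 intr=0.0000 cont=3.9949 V=3.9949[hold]; j=4 S=168.1865 intr=0.0000 cont=0.0000 V=0.0000[hold]; j=5 S=225.6525 intr=0.0000 cont=0.0000 V=0.0000[hold]; j=6 S=302.7535 intr=0.0000 cont=0.0000 V=0.0000[hold]; j=7 S=406.1984 intr=0.0000 cont=0.0000 V=0.0000[hold]  S*(7)=69.6376
k=6: j=0 S=60.1201 intr=51.3799 cont=49.4927 V=51.3799[EX]; j=1 S=80.6619 intr=30.8381 cont=29.3556 V=30.8381[EX]; j=2 S=108.2225 intr=3.2775 cont=10.9160 V=10.9160[hold]; j=3 S=145.2000 intr=0.0000 cont=1.8785 V=1.8785[hold]; j=4 S=194.8120 intr=0.0000 cont=0.0000 V=0.0000[hold]; j=5 S=261.3754 intr=0.0000 cont=0.0000 V=0.0000[hold]; j=6 S=350.6822 intr=0.0000 cont=0.0000 V=0.0000[hold]  S*(6)=80.6619
k=5: j=0 S=69.6376 intr=41.8624 cont=39.9751 V=41.8624[EX]; j=1 S=93.4314 intr=18.0686 cont=20.0988 V=20.0988[hold]; j=2 S=125.3551 intr=0.0000 cont=6.0962 V=6.0962[hold]; j=3 S=168.1865 intr=0.0000 cont=0.8833 V=0.8833[hold]; j=4 S=225.6525 intr=0.0000 cont=0.0000 V=0.0000[hold]; j=5 S=302.7535 intr=0.0000 cont=0.0000 V=0.0000[hold]  S*(5)=69.6376
k=4: j=0 S=80.6619 intr=30.8381 cont=29.9921 V=30.8381[EX]; j=1 S=108.2225 intr=3.2775 cont=12.5772 V=12.5772[hold]; j=2 S=145.2000 intr=0.0000 cont=3.3195 V=3.3195[hold]; j=3 S=194.8120 intr=0.0000 cont=0.4153 V=0.4153[hold]; j=4 S=261.3754 intr=0.0000 cont=0.0000 V=0.0000[hold]  S*(4)=80.6619
k=3: j=0 S=93.4314 intr=18.0686 cont=20.9508 V=20.9508[hold]; j=1 S=125.3551 intr=0.0000 cont=7.6164 V=7.6164[hold]; j=2 S=168.1865 intr=0.0000 cont=1.7739 V=1.7739[hold]; j=3 S=225.6525 intr=0.0000 cont=0.1953 V=0.1953[hold]  S*(3)=-
k=2: j=0 S=108.2225 intr=3.2775 cont=13.7575 V=13.7575[hold]; j=1 S=145.2000 intr=0.0000 cont=4.4911 V=4.4911[hold]; j=2 S=194.8120 intr=0.0000 cont=0.9343 V=0.9343[hold]  S*(2)=-
k=1: j=0 S=125.3551 intr=0.0000 cont=8.7722 V=8.7722[hold]; j=1 S=168.1865 intr=0.0000 cont=2.5909 V=2.5909[hold]  S*(1)=-
k=0: j=0 S=145.2000 intr=0.0000 cont=5.4536 V=5.4536[hold]  S*(0)=-

price = 5.4536
boundary = - - - - 80.6619 69.6376 80.6619 69.6376 80.6619
tree:
5.4536
8.7722 2.5909
13.7575 4.4911 0.9343
20.9508 7.6164 1.7739 0.1953
30.8381 12.5772 3.3195 0.4153 0.0000
41.8624 20.0988 6.0962 0.8833 0.0000 0.0000
51.3799 30.8381 10.9160 1.8785 0.0000 0.0000 0.0000
59.5967 41.8624 18.8577 3.9949 0.0000 0.0000 0.0000 0.0000
66.6905 51.3799 30.8381 8.4960 0.0000 0.0000 0.0000 0.0000 0.0000
72.8147 59.5967 41.8624 18.0686 0.0000 0.0000 0.0000 0.0000 0.0000 0.0000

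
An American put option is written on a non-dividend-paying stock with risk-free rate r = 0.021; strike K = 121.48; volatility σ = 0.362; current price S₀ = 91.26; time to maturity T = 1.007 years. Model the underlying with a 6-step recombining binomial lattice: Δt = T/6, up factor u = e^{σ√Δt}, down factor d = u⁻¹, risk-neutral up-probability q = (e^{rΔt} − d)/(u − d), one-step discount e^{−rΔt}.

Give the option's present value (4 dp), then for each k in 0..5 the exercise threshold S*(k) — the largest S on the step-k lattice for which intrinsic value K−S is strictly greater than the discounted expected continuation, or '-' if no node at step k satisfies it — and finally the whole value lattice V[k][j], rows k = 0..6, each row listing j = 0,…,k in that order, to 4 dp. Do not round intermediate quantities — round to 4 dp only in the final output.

price = 33.1751
boundary = - - 67.8370 78.6817 91.2600 78.6817
tree:
33.1751
43.0865 22.4605
53.6430 31.7322 12.3738
62.9929 42.7983 19.7300 4.3306
71.0542 53.6430 30.2200 8.2755 0.0000
78.0043 62.9929 42.7983 15.8141 0.0000 0.0000
83.9966 71.0542 53.6430 30.2200 0.0000 0.0000 0.0000

params: Δt=0.16783 u=1.15986 d=0.86217 q=0.47485 e^(-rΔt)=0.99648
t_6 payoffs: 83.9966 71.0542 53.6430 30.2200 0.0000 0.0000 0.0000
t_5: node(5,0) S=43.4757 payoff=78.0043 vs cont=77.5769 → 78.0043 [stop]  node(5,1) S=58.4871 payoff=62.9929 vs cont=62.5655 → 62.9929 [stop]  node(5,2) S=78.6817 payoff=42.7983 vs cont=42.3709 → 42.7983 [stop]  node(5,3) S=105.8491 payoff=15.6309 vs cont=15.8141 → 15.8141 [wait]  node(5,4) S=142.3970 payoff=0.0000 vs cont=0.0000 → 0.0000 [wait]  node(5,5) S=191.5643 payoff=0.0000 vs cont=0.0000 → 0.0000 [wait]  ⇒ S*(5)=78.6817
t_4: node(4,0) S=50.4258 payoff=71.0542 vs cont=70.6268 → 71.0542 [stop]  node(4,1) S=67.8370 payoff=53.6430 vs cont=53.2156 → 53.6430 [stop]  node(4,2) S=91.2600 payoff=30.2200 vs cont=29.8793 → 30.2200 [stop]  node(4,3) S=122.7705 payoff=0.0000 vs cont=8.2755 → 8.2755 [wait]  node(4,4) S=165.1611 payoff=0.0000 vs cont=0.0000 → 0.0000 [wait]  ⇒ S*(4)=91.2600
t_3: node(3,0) S=58.4871 payoff=62.9929 vs cont=62.5655 → 62.9929 [stop]  node(3,1) S=78.6817 payoff=42.7983 vs cont=42.3709 → 42.7983 [stop]  node(3,2) S=105.8491 payoff=15.6309 vs cont=19.7300 → 19.7300 [wait]  node(3,3) S=142.3970 payoff=0.0000 vs cont=4.3306 → 4.3306 [wait]  ⇒ S*(3)=78.6817
t_2: node(2,0) S=67.8370 payoff=53.6430 vs cont=53.2156 → 53.6430 [stop]  node(2,1) S=91.2600 payoff=30.2200 vs cont=31.7322 → 31.7322 [wait]  node(2,2) S=122.7705 payoff=0.0000 vs cont=12.3738 → 12.3738 [wait]  ⇒ S*(2)=67.8370
t_1: node(1,0) S=78.6817 payoff=42.7983 vs cont=43.0865 → 43.0865 [wait]  node(1,1) S=105.8491 payoff=15.6309 vs cont=22.4605 → 22.4605 [wait]  ⇒ S*(1)=-
t_0: node(0,0) S=91.2600 payoff=30.2200 vs cont=33.1751 → 33.1751 [wait]  ⇒ S*(0)=-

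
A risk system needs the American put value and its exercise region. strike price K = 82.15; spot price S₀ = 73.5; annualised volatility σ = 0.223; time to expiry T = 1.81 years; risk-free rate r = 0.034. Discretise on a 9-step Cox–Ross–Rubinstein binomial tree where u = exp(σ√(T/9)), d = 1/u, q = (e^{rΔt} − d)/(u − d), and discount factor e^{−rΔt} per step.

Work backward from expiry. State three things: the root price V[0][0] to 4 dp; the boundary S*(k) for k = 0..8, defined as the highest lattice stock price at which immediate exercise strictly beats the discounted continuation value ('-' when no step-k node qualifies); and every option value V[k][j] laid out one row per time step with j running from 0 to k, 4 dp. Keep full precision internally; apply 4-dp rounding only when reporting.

price = 11.9558
boundary = - - 60.1761 54.4493 60.1761 54.4493 60.1761 66.5052 73.5000
tree:
11.9558
16.4629 7.7738
21.9739 11.3743 4.4091
27.7007 16.1064 6.9676 2.0031
32.8825 21.9739 10.6694 3.4944 0.5931
37.5712 27.7007 15.7032 5.9627 1.1630 0.0519
41.8136 32.8825 21.9739 9.8722 2.2758 0.1065 0.0000
45.6523 37.5712 27.7007 15.6448 4.4426 0.2184 0.0000 0.0000
49.1257 41.8136 32.8825 21.9739 8.6500 0.4482 0.0000 0.0000 0.0000
52.2685 45.6523 37.5712 27.7007 15.6448 0.9195 0.0000 0.0000 0.0000 0.0000

Δt=0.20111, u=1.10518, d=0.90483, q=0.50927, disc=e^(-rΔt)=0.99319
k=9 terminal: V=max(K-S,0) → 52.2685 45.6523 37.5712 27.7007 15.6448 0.9195 0.0000 0.0000 0.0000 0.0000
k=8: j=0 S=33.0243 intr=49.1257 cont=48.5659 V=49.1257[EX]; j=1 S=40.3364 intr=41.8136 cont=41.2538 V=41.8136[EX]; j=2 S=49.2675 intr=32.8825 cont=32.3227 V=32.8825[EX]; j=3 S=60.1761 intr=21.9739 cont=21.4141 V=21.9739[EX]; j=4 S=73.5000 intr=8.6500 cont=8.0902 V=8.6500[EX]; j=5 S=89.7740 intr=0.0000 cont=0.4482 V=0.4482[hold]; j=6 S=109.6514 intr=0.0000 cont=0.0000 V=0.0000[hold]; j=7 S=133.9300 intr=0.0000 cont=0.0000 V=0.0000[hold]; j=8 S=163.5842 intr=0.0000 cont=0.0000 V=0.0000[hold]  S*(8)=73.5000
k=7: j=0 S=36.4977 intr=45.6523 cont=45.0925 V=45.6523[EX]; j=1 S=44.5788 intr=37.5712 cont=37.0114 V=37.5712[EX]; j=2 S=54.4493 intr=27.7007 cont=27.1409 V=27.7007[EX]; j=3 S=66.5052 intr=15.6448 cont=15.0850 V=15.6448[EX]; j=4 S=81.2305 intr=0.9195 cont=4.4426 V=4.4426[hold]; j=5 S=99.2162 intr=0.0000 cont=0.2184 V=0.2184[hold]; j=6 S=121.1842 intr=0.0000 cont=0.0000 V=0.0000[hold]; j=7 S=148.0163 intr=0.0000 cont=0.0000 V=0.0000[hold]  S*(7)=66.5052
k=6: j=0 S=40.3364 intr=41.8136 cont=41.2538 V=41.8136[EX]; j=1 S=49.2675 intr=32.8825 cont=32.3227 V=32.8825[EX]; j=2 S=60.1761 intr=21.9739 cont=21.4141 V=21.9739[EX]; j=3 S=73.5000 intr=8.6500 cont=9.8722 V=9.8722[hold]; j=4 S=89.7740 intr=0.0000 cont=2.2758 V=2.2758[hold]; j=5 S=109.6514 intr=0.0000 cont=0.1065 V=0.1065[hold]; j=6 S=133.9300 intr=0.0000 cont=0.0000 V=0.0000[hold]  S*(6)=60.1761
k=5: j=0 S=44.5788 intr=37.5712 cont=37.0114 V=37.5712[EX]; j=1 S=54.4493 intr=27.7007 cont=27.1409 V=27.7007[EX]; j=2 S=66.5052 intr=15.6448 cont=15.7032 V=15.7032[hold]; j=3 S=81.2305 intr=0.9195 cont=5.9627 V=5.9627[hold]; j=4 S=99.2162 intr=0.0000 cont=1.1630 V=1.1630[hold]; j=5 S=121.1842 intr=0.0000 cont=0.0519 V=0.0519[hold]  S*(5)=54.4493
k=4: j=0 S=49.2675 intr=32.8825 cont=32.3227 V=32.8825[EX]; j=1 S=60.1761 intr=21.9739 cont=21.4436 V=21.9739[EX]; j=2 S=73.5000 intr=8.6500 cont=10.6694 V=10.6694[hold]; j=3 S=89.7740 intr=0.0000 cont=3.4944 V=3.4944[hold]; j=4 S=109.6514 intr=0.0000 cont=0.5931 V=0.5931[hold]  S*(4)=60.1761
k=3: j=0 S=54.4493 intr=27.7007 cont=27.1409 V=27.7007[EX]; j=1 S=66.5052 intr=15.6448 cont=16.1064 V=16.1064[hold]; j=2 S=81.2305 intr=0.9195 cont=6.9676 V=6.9676[hold]; j=3 S=99.2162 intr=0.0000 cont=2.0031 V=2.0031[hold]  S*(3)=54.4493
k=2: j=0 S=60.1761 intr=21.9739 cont=21.6476 V=21.9739[EX]; j=1 S=73.5000 intr=8.6500 cont=11.3743 V=11.3743[hold]; j=2 S=89.7740 intr=0.0000 cont=4.4091 V=4.4091[hold]  S*(2)=60.1761
k=1: j=0 S=66.5052 intr=15.6448 cont=16.4629 V=16.4629[hold]; j=1 S=81.2305 intr=0.9195 cont=7.7738 V=7.7738[hold]  S*(1)=-
k=0: j=0 S=73.5000 intr=8.6500 cont=11.9558 V=11.9558[hold]  S*(0)=-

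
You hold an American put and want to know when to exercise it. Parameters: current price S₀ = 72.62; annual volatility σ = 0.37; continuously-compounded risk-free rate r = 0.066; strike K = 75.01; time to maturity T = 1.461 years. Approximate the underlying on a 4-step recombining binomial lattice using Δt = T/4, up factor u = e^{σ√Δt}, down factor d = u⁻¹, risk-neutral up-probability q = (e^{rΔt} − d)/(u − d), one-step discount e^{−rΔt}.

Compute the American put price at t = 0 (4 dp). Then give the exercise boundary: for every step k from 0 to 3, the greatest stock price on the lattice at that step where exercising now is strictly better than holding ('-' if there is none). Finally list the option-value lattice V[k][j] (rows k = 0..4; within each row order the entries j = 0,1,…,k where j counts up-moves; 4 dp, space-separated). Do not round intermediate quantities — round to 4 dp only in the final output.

price = 11.2097
boundary = - - 46.4332 58.0687
tree:
11.2097
18.3047 4.6188
28.5768 8.8641 0.5729
37.8809 16.9413 1.1702 0.0000
45.3206 28.5768 2.3900 0.0000 0.0000

params: Δt=0.36525 u=1.25059 d=0.79962 q=0.49843 e^(-rΔt)=0.97618
t_4 payoffs: 45.3206 28.5768 2.3900 0.0000 0.0000
t_3: node(3,0) S=37.1291 payoff=37.8809 vs cont=36.0943 → 37.8809 [stop]  node(3,1) S=58.0687 payoff=16.9413 vs cont=15.1547 → 16.9413 [stop]  node(3,2) S=90.8176 payoff=0.0000 vs cont=1.1702 → 1.1702 [wait]  node(3,3) S=142.0358 payoff=0.0000 vs cont=0.0000 → 0.0000 [wait]  ⇒ S*(3)=58.0687
t_2: node(2,0) S=46.4332 payoff=28.5768 vs cont=26.7902 → 28.5768 [stop]  node(2,1) S=72.6200 payoff=2.3900 vs cont=8.8641 → 8.8641 [wait]  node(2,2) S=113.5753 payoff=0.0000 vs cont=0.5729 → 0.5729 [wait]  ⇒ S*(2)=46.4332
t_1: node(1,0) S=58.0687 payoff=16.9413 vs cont=18.3047 → 18.3047 [wait]  node(1,1) S=90.8176 payoff=0.0000 vs cont=4.6188 → 4.6188 [wait]  ⇒ S*(1)=-
t_0: node(0,0) S=72.6200 payoff=2.3900 vs cont=11.2097 → 11.2097 [wait]  ⇒ S*(0)=-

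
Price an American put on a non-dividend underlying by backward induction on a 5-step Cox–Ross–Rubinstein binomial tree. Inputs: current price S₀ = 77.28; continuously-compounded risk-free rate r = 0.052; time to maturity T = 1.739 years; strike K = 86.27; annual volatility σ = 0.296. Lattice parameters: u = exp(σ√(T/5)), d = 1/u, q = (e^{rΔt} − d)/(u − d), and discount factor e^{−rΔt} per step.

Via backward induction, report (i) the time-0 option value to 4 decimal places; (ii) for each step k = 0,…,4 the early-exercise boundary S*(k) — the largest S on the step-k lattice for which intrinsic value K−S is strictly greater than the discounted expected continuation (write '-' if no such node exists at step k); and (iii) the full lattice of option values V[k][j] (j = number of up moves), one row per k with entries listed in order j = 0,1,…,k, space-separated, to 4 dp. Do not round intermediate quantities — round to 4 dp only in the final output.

Δt=0.34780  u=1.19073  d=0.83982  q=0.50848  discount=0.98208
step 5 (expiry): payoffs max(K−S,0) = 53.9847 40.4949 21.3685 0.0000 0.0000 0.0000
step 4: (k=4,j=0): S=38.4430, (K−S)⁺=47.8270, hold=46.2808 ⇒ V=47.8270 exercise | (k=4,j=1): S=54.5057, (K−S)⁺=31.7643, hold=30.2181 ⇒ V=31.7643 exercise | (k=4,j=2): S=77.2800, (K−S)⁺=8.9900, hold=10.3148 ⇒ V=10.3148 continue | (k=4,j=3): S=109.5701, (K−S)⁺=0.0000, hold=0.0000 ⇒ V=0.0000 continue | (k=4,j=4): S=155.3521, (K−S)⁺=0.0000, hold=0.0000 ⇒ V=0.0000 continue  boundary S*=54.5057
step 3: (k=3,j=0): S=45.7751, (K−S)⁺=40.4949, hold=38.9486 ⇒ V=40.4949 exercise | (k=3,j=1): S=64.9015, (K−S)⁺=21.3685, hold=20.4839 ⇒ V=21.3685 exercise | (k=3,j=2): S=92.0194, (K−S)⁺=0.0000, hold=4.9791 ⇒ V=4.9791 continue | (k=3,j=3): S=130.4682, (K−S)⁺=0.0000, hold=0.0000 ⇒ V=0.0000 continue  boundary S*=64.9015
step 2: (k=2,j=0): S=54.5057, (K−S)⁺=31.7643, hold=30.2181 ⇒ V=31.7643 exercise | (k=2,j=1): S=77.2800, (K−S)⁺=8.9900, hold=12.8012 ⇒ V=12.8012 continue | (k=2,j=2): S=109.5701, (K−S)⁺=0.0000, hold=2.4035 ⇒ V=2.4035 continue  boundary S*=54.5057
step 1: (k=1,j=0): S=64.9015, (K−S)⁺=21.3685, hold=21.7255 ⇒ V=21.7255 continue | (k=1,j=1): S=92.0194, (K−S)⁺=0.0000, hold=7.3795 ⇒ V=7.3795 continue  boundary S*=-
step 0: (k=0,j=0): S=77.2800, (K−S)⁺=8.9900, hold=14.1722 ⇒ V=14.1722 continue  boundary S*=-

price = 14.1722
boundary = - - 54.5057 64.9015 54.5057
tree:
14.1722
21.7255 7.3795
31.7643 12.8012 2.4035
40.4949 21.3685 4.9791 0.0000
47.8270 31.7643 10.3148 0.0000 0.0000
53.9847 40.4949 21.3685 0.0000 0.0000 0.0000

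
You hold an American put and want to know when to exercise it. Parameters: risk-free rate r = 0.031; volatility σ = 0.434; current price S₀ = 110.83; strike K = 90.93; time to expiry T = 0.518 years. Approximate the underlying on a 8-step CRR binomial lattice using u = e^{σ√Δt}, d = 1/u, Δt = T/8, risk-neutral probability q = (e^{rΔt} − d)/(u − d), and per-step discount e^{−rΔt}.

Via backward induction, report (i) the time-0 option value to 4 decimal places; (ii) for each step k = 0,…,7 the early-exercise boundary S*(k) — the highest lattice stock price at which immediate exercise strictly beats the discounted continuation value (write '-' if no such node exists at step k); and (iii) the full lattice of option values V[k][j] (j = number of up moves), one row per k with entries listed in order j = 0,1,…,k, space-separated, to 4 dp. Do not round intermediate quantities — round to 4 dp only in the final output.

Δt=0.06475, u=1.11676, d=0.89544, q=0.48150, disc=e^(-rΔt)=0.99799
k=8 terminal: V=max(K-S,0) → 45.1196 33.7969 19.6757 2.0643 0.0000 0.0000 0.0000 0.0000 0.0000
k=7: j=0 S=51.1595 intr=39.7705 cont=39.5882 V=39.7705[EX]; j=1 S=63.8042 intr=27.1258 cont=26.9435 V=27.1258[EX]; j=2 S=79.5742 intr=11.3558 cont=11.1734 V=11.3558[EX]; j=3 S=99.2420 intr=0.0000 cont=1.0682 V=1.0682[hold]; j=4 S=123.7710 intr=0.0000 cont=0.0000 V=0.0000[hold]; j=5 S=154.3626 intr=0.0000 cont=0.0000 V=0.0000[hold]; j=6 S=192.5154 intr=0.0000 cont=0.0000 V=0.0000[hold]; j=7 S=240.0981 intr=0.0000 cont=0.0000 V=0.0000[hold]  S*(7)=79.5742
k=6: j=0 S=57.1331 intr=33.7969 cont=33.6146 V=33.7969[EX]; j=1 S=71.2543 intr=19.6757 cont=19.4934 V=19.6757[EX]; j=2 S=88.8657 intr=2.0643 cont=6.3895 V=6.3895[hold]; j=3 S=110.8300 intr=0.0000 cont=0.5528 V=0.5528[hold]; j=4 S=138.2231 intr=0.0000 cont=0.0000 V=0.0000[hold]; j=5 S=172.3867 intr=0.0000 cont=0.0000 V=0.0000[hold]; j=6 S=214.9944 intr=0.0000 cont=0.0000 V=0.0000[hold]  S*(6)=71.2543
k=5: j=0 S=63.8042 intr=27.1258 cont=26.9435 V=27.1258[EX]; j=1 S=79.5742 intr=11.3558 cont=13.2518 V=13.2518[hold]; j=2 S=99.2420 intr=0.0000 cont=3.5719 V=3.5719[hold]; j=3 S=123.7710 intr=0.0000 cont=0.2860 V=0.2860[hold]; j=4 S=154.3626 intr=0.0000 cont=0.0000 V=0.0000[hold]; j=5 S=192.5154 intr=0.0000 cont=0.0000 V=0.0000[hold]  S*(5)=63.8042
k=4: j=0 S=71.2543 intr=19.6757 cont=20.4045 V=20.4045[hold]; j=1 S=88.8657 intr=2.0643 cont=8.5738 V=8.5738[hold]; j=2 S=110.8300 intr=0.0000 cont=1.9858 V=1.9858[hold]; j=3 S=138.2231 intr=0.0000 cont=0.1480 V=0.1480[hold]; j=4 S=172.3867 intr=0.0000 cont=0.0000 V=0.0000[hold]  S*(4)=-
k=3: j=0 S=79.5742 intr=11.3558 cont=14.6785 V=14.6785[hold]; j=1 S=99.2420 intr=0.0000 cont=5.3908 V=5.3908[hold]; j=2 S=123.7710 intr=0.0000 cont=1.0987 V=1.0987[hold]; j=3 S=154.3626 intr=0.0000 cont=0.0766 V=0.0766[hold]  S*(3)=-
k=2: j=0 S=88.8657 intr=2.0643 cont=10.1861 V=10.1861[hold]; j=1 S=110.8300 intr=0.0000 cont=3.3175 V=3.3175[hold]; j=2 S=138.2231 intr=0.0000 cont=0.6053 V=0.6053[hold]  S*(2)=-
k=1: j=0 S=99.2420 intr=0.0000 cont=6.8651 V=6.8651[hold]; j=1 S=123.7710 intr=0.0000 cont=2.0076 V=2.0076[hold]  S*(1)=-
k=0: j=0 S=110.8300 intr=0.0000 cont=4.5171 V=4.5171[hold]  S*(0)=-

price = 4.5171
boundary = - - - - - 63.8042 71.2543 79.5742
tree:
4.5171
6.8651 2.0076
10.1861 3.3175 0.6053
14.6785 5.3908 1.0987 0.0766
20.4045 8.5738 1.9858 0.1480 0.0000
27.1258 13.2518 3.5719 0.2860 0.0000 0.0000
33.7969 19.6757 6.3895 0.5528 0.0000 0.0000 0.0000
39.7705 27.1258 11.3558 1.0682 0.0000 0.0000 0.0000 0.0000
45.1196 33.7969 19.6757 2.0643 0.0000 0.0000 0.0000 0.0000 0.0000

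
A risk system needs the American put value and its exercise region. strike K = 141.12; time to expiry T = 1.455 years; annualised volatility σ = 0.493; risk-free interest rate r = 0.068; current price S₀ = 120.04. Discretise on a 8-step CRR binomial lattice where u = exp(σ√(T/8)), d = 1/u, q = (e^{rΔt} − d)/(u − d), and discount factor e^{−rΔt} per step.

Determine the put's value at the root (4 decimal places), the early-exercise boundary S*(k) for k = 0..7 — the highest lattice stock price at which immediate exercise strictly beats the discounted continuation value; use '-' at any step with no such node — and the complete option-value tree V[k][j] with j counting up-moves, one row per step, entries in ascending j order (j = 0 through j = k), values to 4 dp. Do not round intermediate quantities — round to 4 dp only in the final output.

price = 36.2746
boundary = - - 78.8327 63.8846 78.8327 63.8846 78.8327 97.2783
tree:
36.2746
48.2663 24.0732
62.2873 34.1529 13.6498
77.2354 46.9646 20.9971 5.9503
89.3490 62.2873 31.3900 10.1500 1.5010
99.1657 77.2354 45.2626 16.9990 2.9056 0.0000
107.1210 89.3490 62.2873 27.7774 5.6249 0.0000 0.0000
113.5678 99.1657 77.2354 43.8417 10.8892 0.0000 0.0000 0.0000
118.7921 107.1210 89.3490 62.2873 21.0800 0.0000 0.0000 0.0000 0.0000

params: Δt=0.18188 u=1.23398 d=0.81038 q=0.47701 e^(-rΔt)=0.98771
t_8 payoffs: 118.7921 107.1210 89.3490 62.2873 21.0800 0.0000 0.0000 0.0000 0.0000
t_7: node(7,0) S=27.5522 payoff=113.5678 vs cont=111.8332 → 113.5678 [stop]  node(7,1) S=41.9543 payoff=99.1657 vs cont=97.4311 → 99.1657 [stop]  node(7,2) S=63.8846 payoff=77.2354 vs cont=75.5008 → 77.2354 [stop]  node(7,3) S=97.2783 payoff=43.8417 vs cont=42.1071 → 43.8417 [stop]  node(7,4) S=148.1276 payoff=0.0000 vs cont=10.8892 → 10.8892 [wait]  node(7,5) S=225.5566 payoff=0.0000 vs cont=0.0000 → 0.0000 [wait]  node(7,6) S=343.4594 payoff=0.0000 vs cont=0.0000 → 0.0000 [wait]  node(7,7) S=522.9921 payoff=0.0000 vs cont=0.0000 → 0.0000 [wait]  ⇒ S*(7)=97.2783
t_6: node(6,0) S=33.9990 payoff=107.1210 vs cont=105.3864 → 107.1210 [stop]  node(6,1) S=51.7710 payoff=89.3490 vs cont=87.6145 → 89.3490 [stop]  node(6,2) S=78.8327 payoff=62.2873 vs cont=60.5528 → 62.2873 [stop]  node(6,3) S=120.0400 payoff=21.0800 vs cont=27.7774 → 27.7774 [wait]  node(6,4) S=182.7872 payoff=0.0000 vs cont=5.6249 → 5.6249 [wait]  node(6,5) S=278.3335 payoff=0.0000 vs cont=0.0000 → 0.0000 [wait]  node(6,6) S=423.8237 payoff=0.0000 vs cont=0.0000 → 0.0000 [wait]  ⇒ S*(6)=78.8327
t_5: node(5,0) S=41.9543 payoff=99.1657 vs cont=97.4311 → 99.1657 [stop]  node(5,1) S=63.8846 payoff=77.2354 vs cont=75.5008 → 77.2354 [stop]  node(5,2) S=97.2783 payoff=43.8417 vs cont=45.2626 → 45.2626 [wait]  node(5,3) S=148.1276 payoff=0.0000 vs cont=16.9990 → 16.9990 [wait]  node(5,4) S=225.5566 payoff=0.0000 vs cont=2.9056 → 2.9056 [wait]  node(5,5) S=343.4594 payoff=0.0000 vs cont=0.0000 → 0.0000 [wait]  ⇒ S*(5)=63.8846
t_4: node(4,0) S=51.7710 payoff=89.3490 vs cont=87.6145 → 89.3490 [stop]  node(4,1) S=78.8327 payoff=62.2873 vs cont=61.2222 → 62.2873 [stop]  node(4,2) S=120.0400 payoff=21.0800 vs cont=31.3900 → 31.3900 [wait]  node(4,3) S=182.7872 payoff=0.0000 vs cont=10.1500 → 10.1500 [wait]  node(4,4) S=278.3335 payoff=0.0000 vs cont=1.5010 → 1.5010 [wait]  ⇒ S*(4)=78.8327
t_3: node(3,0) S=63.8846 payoff=77.2354 vs cont=75.5008 → 77.2354 [stop]  node(3,1) S=97.2783 payoff=43.8417 vs cont=46.9646 → 46.9646 [wait]  node(3,2) S=148.1276 payoff=0.0000 vs cont=20.9971 → 20.9971 [wait]  node(3,3) S=225.5566 payoff=0.0000 vs cont=5.9503 → 5.9503 [wait]  ⇒ S*(3)=63.8846
t_2: node(2,0) S=78.8327 payoff=62.2873 vs cont=62.0241 → 62.2873 [stop]  node(2,1) S=120.0400 payoff=21.0800 vs cont=34.1529 → 34.1529 [wait]  node(2,2) S=182.7872 payoff=0.0000 vs cont=13.6498 → 13.6498 [wait]  ⇒ S*(2)=78.8327
t_1: node(1,0) S=97.2783 payoff=43.8417 vs cont=48.2663 → 48.2663 [wait]  node(1,1) S=148.1276 payoff=0.0000 vs cont=24.0732 → 24.0732 [wait]  ⇒ S*(1)=-
t_0: node(0,0) S=120.0400 payoff=21.0800 vs cont=36.2746 → 36.2746 [wait]  ⇒ S*(0)=-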